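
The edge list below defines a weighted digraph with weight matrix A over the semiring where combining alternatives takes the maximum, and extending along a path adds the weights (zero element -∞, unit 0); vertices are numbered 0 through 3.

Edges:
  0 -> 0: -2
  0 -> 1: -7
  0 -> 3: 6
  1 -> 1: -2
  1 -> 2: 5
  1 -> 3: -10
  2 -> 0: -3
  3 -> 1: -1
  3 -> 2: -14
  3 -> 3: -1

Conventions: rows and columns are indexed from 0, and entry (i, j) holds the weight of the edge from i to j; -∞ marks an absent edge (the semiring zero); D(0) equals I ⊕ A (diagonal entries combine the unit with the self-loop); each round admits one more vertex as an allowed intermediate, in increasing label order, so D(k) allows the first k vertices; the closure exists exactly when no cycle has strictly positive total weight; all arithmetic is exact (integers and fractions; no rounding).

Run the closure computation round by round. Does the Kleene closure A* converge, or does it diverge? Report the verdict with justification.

D(0):
  [0, -7, -∞, 6]
  [-∞, 0, 5, -10]
  [-3, -∞, 0, -∞]
  [-∞, -1, -14, 0]
D(1):
  [0, -7, -∞, 6]
  [-∞, 0, 5, -10]
  [-3, -10, 0, 3]
  [-∞, -1, -14, 0]
D(2):
  [0, -7, -2, 6]
  [-∞, 0, 5, -10]
  [-3, -10, 0, 3]
  [-∞, -1, 4, 0]
Detection: at round 3, diagonal entry (3, 3) turns strictly positive.
Key observation: the cycle 3->1->2->0->3 has total weight (-1) + 5 + (-3) + 6, which is strictly positive.
Answer: DIVERGES — positive cycle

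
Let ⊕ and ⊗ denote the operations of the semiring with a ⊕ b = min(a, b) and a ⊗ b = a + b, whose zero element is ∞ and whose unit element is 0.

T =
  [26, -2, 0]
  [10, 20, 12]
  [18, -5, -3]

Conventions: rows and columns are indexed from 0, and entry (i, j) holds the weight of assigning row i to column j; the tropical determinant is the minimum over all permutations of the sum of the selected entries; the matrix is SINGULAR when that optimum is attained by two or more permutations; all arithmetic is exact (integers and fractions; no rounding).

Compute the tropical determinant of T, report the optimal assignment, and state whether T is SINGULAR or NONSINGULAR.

σ = (0, 1, 2): 26 + 20 + (-3) = 43
σ = (0, 2, 1): 26 + 12 + (-5) = 33
σ = (1, 0, 2): (-2) + 10 + (-3) = 5
σ = (1, 2, 0): (-2) + 12 + 18 = 28
σ = (2, 0, 1): 0 + 10 + (-5) = 5
σ = (2, 1, 0): 0 + 20 + 18 = 38
Optimal value attained by: σ = (1, 0, 2).
Answer: det⊕(T) = 5; verdict: SINGULAR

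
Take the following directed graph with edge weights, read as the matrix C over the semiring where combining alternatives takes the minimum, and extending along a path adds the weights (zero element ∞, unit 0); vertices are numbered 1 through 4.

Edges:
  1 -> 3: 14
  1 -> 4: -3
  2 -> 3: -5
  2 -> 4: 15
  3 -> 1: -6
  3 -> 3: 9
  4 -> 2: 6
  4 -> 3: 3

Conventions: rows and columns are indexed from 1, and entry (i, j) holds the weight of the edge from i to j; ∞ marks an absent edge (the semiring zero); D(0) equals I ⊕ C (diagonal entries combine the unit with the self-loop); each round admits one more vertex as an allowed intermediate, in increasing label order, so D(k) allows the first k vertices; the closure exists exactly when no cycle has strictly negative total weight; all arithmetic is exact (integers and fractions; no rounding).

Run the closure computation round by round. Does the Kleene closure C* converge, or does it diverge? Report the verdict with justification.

D(0):
  [0, ∞, 14, -3]
  [∞, 0, -5, 15]
  [-6, ∞, 0, ∞]
  [∞, 6, 3, 0]
D(1):
  [0, ∞, 14, -3]
  [∞, 0, -5, 15]
  [-6, ∞, 0, -9]
  [∞, 6, 3, 0]
D(2):
  [0, ∞, 14, -3]
  [∞, 0, -5, 15]
  [-6, ∞, 0, -9]
  [∞, 6, 1, 0]
Detection: at round 3, diagonal entry (4, 4) turns strictly negative.
Key observation: the cycle 4->2->3->1->4 has total weight 6 + (-5) + (-6) + (-3), which is strictly negative.
Answer: DIVERGES — negative cycle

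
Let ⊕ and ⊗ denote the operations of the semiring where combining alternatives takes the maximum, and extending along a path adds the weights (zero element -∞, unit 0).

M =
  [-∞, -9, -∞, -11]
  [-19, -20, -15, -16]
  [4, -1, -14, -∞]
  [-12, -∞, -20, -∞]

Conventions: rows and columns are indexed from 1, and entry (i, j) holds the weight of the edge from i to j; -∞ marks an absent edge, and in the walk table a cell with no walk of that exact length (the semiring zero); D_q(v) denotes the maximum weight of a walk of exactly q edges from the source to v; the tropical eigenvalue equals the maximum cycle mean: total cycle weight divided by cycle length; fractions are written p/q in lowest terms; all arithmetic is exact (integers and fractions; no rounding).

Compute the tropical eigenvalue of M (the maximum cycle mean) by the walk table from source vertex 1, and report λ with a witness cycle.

q=0: [0, -∞, -∞, -∞]
q=1: [-∞, -9, -∞, -11]
q=2: [-23, -29, -24, -25]
q=3: [-20, -25, -38, -34]
q=4: [-34, -29, -40, -31]
Optimal cycle mean attained by: cycle 1->2->3->1, total (-9) + (-15) + 4, length 3.
Answer: λ = -20/3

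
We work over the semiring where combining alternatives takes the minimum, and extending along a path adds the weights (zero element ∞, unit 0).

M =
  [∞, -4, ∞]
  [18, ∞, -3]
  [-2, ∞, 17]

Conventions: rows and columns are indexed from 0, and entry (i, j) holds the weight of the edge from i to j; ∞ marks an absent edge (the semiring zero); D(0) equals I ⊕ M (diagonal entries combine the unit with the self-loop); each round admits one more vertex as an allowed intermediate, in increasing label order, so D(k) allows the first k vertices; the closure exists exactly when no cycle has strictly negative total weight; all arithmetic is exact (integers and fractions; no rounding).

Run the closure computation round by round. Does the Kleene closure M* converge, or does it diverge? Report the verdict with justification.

D(0):
  [0, -4, ∞]
  [18, 0, -3]
  [-2, ∞, 0]
D(1):
  [0, -4, ∞]
  [18, 0, -3]
  [-2, -6, 0]
Detection: at round 2, diagonal entry (2, 2) turns strictly negative.
Key observation: the cycle 2->0->1->2 has total weight (-2) + (-4) + (-3), which is strictly negative.
Answer: DIVERGES — negative cycle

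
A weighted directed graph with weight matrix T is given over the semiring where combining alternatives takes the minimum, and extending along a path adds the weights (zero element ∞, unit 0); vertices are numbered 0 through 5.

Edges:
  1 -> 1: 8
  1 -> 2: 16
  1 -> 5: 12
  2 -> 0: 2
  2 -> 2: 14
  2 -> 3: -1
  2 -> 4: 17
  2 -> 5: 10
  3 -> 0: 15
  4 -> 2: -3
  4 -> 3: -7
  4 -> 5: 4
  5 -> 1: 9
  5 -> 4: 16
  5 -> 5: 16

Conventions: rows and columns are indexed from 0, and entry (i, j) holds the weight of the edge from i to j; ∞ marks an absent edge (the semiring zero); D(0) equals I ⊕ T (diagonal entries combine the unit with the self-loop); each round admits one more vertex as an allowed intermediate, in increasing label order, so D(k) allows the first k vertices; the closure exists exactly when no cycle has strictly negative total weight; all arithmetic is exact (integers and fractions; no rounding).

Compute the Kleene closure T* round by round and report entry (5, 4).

D(0):
  [0, ∞, ∞, ∞, ∞, ∞]
  [∞, 0, 16, ∞, ∞, 12]
  [2, ∞, 0, -1, 17, 10]
  [15, ∞, ∞, 0, ∞, ∞]
  [∞, ∞, -3, -7, 0, 4]
  [∞, 9, ∞, ∞, 16, 0]
D(1):
  [0, ∞, ∞, ∞, ∞, ∞]
  [∞, 0, 16, ∞, ∞, 12]
  [2, ∞, 0, -1, 17, 10]
  [15, ∞, ∞, 0, ∞, ∞]
  [∞, ∞, -3, -7, 0, 4]
  [∞, 9, ∞, ∞, 16, 0]
D(2):
  [0, ∞, ∞, ∞, ∞, ∞]
  [∞, 0, 16, ∞, ∞, 12]
  [2, ∞, 0, -1, 17, 10]
  [15, ∞, ∞, 0, ∞, ∞]
  [∞, ∞, -3, -7, 0, 4]
  [∞, 9, 25, ∞, 16, 0]
D(3):
  [0, ∞, ∞, ∞, ∞, ∞]
  [18, 0, 16, 15, 33, 12]
  [2, ∞, 0, -1, 17, 10]
  [15, ∞, ∞, 0, ∞, ∞]
  [-1, ∞, -3, -7, 0, 4]
  [27, 9, 25, 24, 16, 0]
D(4):
  [0, ∞, ∞, ∞, ∞, ∞]
  [18, 0, 16, 15, 33, 12]
  [2, ∞, 0, -1, 17, 10]
  [15, ∞, ∞, 0, ∞, ∞]
  [-1, ∞, -3, -7, 0, 4]
  [27, 9, 25, 24, 16, 0]
D(5):
  [0, ∞, ∞, ∞, ∞, ∞]
  [18, 0, 16, 15, 33, 12]
  [2, ∞, 0, -1, 17, 10]
  [15, ∞, ∞, 0, ∞, ∞]
  [-1, ∞, -3, -7, 0, 4]
  [15, 9, 13, 9, 16, 0]
D(6):
  [0, ∞, ∞, ∞, ∞, ∞]
  [18, 0, 16, 15, 28, 12]
  [2, 19, 0, -1, 17, 10]
  [15, ∞, ∞, 0, ∞, ∞]
  [-1, 13, -3, -7, 0, 4]
  [15, 9, 13, 9, 16, 0]
Answer: T*[5][4] = 16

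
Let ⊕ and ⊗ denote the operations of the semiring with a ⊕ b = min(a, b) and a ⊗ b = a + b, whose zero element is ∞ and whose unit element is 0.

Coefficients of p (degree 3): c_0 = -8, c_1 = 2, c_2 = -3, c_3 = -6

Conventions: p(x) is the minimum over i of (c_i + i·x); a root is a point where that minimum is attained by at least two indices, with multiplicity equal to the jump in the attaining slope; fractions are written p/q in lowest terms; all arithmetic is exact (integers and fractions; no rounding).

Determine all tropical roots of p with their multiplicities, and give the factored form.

hull edge (i=0, c=-8) to (i=3, c=-6): slope 2/3, span 3
Factored form: p(x) = -6 ⊗ (x ⊕ (-2/3)) ⊗ (x ⊕ (-2/3)) ⊗ (x ⊕ (-2/3))
Answer: roots = -2/3 (mult 3)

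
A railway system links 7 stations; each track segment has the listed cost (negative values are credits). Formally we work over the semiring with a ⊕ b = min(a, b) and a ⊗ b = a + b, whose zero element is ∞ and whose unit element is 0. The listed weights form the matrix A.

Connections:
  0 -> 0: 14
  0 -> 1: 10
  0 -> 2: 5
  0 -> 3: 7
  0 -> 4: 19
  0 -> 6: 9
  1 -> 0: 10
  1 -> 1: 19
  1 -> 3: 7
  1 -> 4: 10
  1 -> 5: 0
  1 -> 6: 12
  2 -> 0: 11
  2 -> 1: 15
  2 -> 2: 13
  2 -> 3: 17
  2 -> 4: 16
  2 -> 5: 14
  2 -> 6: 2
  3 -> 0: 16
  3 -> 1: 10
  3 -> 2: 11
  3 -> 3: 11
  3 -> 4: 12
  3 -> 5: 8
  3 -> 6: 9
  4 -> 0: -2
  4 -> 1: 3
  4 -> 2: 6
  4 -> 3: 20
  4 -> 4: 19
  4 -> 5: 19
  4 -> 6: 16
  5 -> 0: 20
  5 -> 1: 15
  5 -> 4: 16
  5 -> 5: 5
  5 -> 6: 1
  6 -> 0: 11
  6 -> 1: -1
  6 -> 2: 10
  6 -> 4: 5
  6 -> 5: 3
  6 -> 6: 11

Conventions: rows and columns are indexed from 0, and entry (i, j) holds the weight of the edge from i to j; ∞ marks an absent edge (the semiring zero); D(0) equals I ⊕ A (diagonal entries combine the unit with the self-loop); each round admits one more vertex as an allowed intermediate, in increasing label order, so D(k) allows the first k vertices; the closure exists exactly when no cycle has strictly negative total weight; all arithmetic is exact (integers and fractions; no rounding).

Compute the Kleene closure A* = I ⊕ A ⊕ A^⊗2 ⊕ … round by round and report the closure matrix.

D(0):
  [0, 10, 5, 7, 19, ∞, 9]
  [10, 0, ∞, 7, 10, 0, 12]
  [11, 15, 0, 17, 16, 14, 2]
  [16, 10, 11, 0, 12, 8, 9]
  [-2, 3, 6, 20, 0, 19, 16]
  [20, 15, ∞, ∞, 16, 0, 1]
  [11, -1, 10, ∞, 5, 3, 0]
D(1):
  [0, 10, 5, 7, 19, ∞, 9]
  [10, 0, 15, 7, 10, 0, 12]
  [11, 15, 0, 17, 16, 14, 2]
  [16, 10, 11, 0, 12, 8, 9]
  [-2, 3, 3, 5, 0, 19, 7]
  [20, 15, 25, 27, 16, 0, 1]
  [11, -1, 10, 18, 5, 3, 0]
D(2):
  [0, 10, 5, 7, 19, 10, 9]
  [10, 0, 15, 7, 10, 0, 12]
  [11, 15, 0, 17, 16, 14, 2]
  [16, 10, 11, 0, 12, 8, 9]
  [-2, 3, 3, 5, 0, 3, 7]
  [20, 15, 25, 22, 16, 0, 1]
  [9, -1, 10, 6, 5, -1, 0]
D(3):
  [0, 10, 5, 7, 19, 10, 7]
  [10, 0, 15, 7, 10, 0, 12]
  [11, 15, 0, 17, 16, 14, 2]
  [16, 10, 11, 0, 12, 8, 9]
  [-2, 3, 3, 5, 0, 3, 5]
  [20, 15, 25, 22, 16, 0, 1]
  [9, -1, 10, 6, 5, -1, 0]
D(4):
  [0, 10, 5, 7, 19, 10, 7]
  [10, 0, 15, 7, 10, 0, 12]
  [11, 15, 0, 17, 16, 14, 2]
  [16, 10, 11, 0, 12, 8, 9]
  [-2, 3, 3, 5, 0, 3, 5]
  [20, 15, 25, 22, 16, 0, 1]
  [9, -1, 10, 6, 5, -1, 0]
D(5):
  [0, 10, 5, 7, 19, 10, 7]
  [8, 0, 13, 7, 10, 0, 12]
  [11, 15, 0, 17, 16, 14, 2]
  [10, 10, 11, 0, 12, 8, 9]
  [-2, 3, 3, 5, 0, 3, 5]
  [14, 15, 19, 21, 16, 0, 1]
  [3, -1, 8, 6, 5, -1, 0]
D(6):
  [0, 10, 5, 7, 19, 10, 7]
  [8, 0, 13, 7, 10, 0, 1]
  [11, 15, 0, 17, 16, 14, 2]
  [10, 10, 11, 0, 12, 8, 9]
  [-2, 3, 3, 5, 0, 3, 4]
  [14, 15, 19, 21, 16, 0, 1]
  [3, -1, 8, 6, 5, -1, 0]
D(7):
  [0, 6, 5, 7, 12, 6, 7]
  [4, 0, 9, 7, 6, 0, 1]
  [5, 1, 0, 8, 7, 1, 2]
  [10, 8, 11, 0, 12, 8, 9]
  [-2, 3, 3, 5, 0, 3, 4]
  [4, 0, 9, 7, 6, 0, 1]
  [3, -1, 8, 6, 5, -1, 0]
Answer: A* = [[0, 6, 5, 7, 12, 6, 7], [4, 0, 9, 7, 6, 0, 1], [5, 1, 0, 8, 7, 1, 2], [10, 8, 11, 0, 12, 8, 9], [-2, 3, 3, 5, 0, 3, 4], [4, 0, 9, 7, 6, 0, 1], [3, -1, 8, 6, 5, -1, 0]]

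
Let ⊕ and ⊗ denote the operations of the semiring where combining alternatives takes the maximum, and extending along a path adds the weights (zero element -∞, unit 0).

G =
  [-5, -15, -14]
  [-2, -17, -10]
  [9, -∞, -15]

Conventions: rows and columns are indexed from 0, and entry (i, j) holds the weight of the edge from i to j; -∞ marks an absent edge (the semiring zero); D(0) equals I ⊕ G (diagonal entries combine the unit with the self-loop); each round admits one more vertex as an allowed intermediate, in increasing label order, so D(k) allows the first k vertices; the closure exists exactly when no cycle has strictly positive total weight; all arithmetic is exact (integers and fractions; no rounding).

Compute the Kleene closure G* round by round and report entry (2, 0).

D(0):
  [0, -15, -14]
  [-2, 0, -10]
  [9, -∞, 0]
D(1):
  [0, -15, -14]
  [-2, 0, -10]
  [9, -6, 0]
D(2):
  [0, -15, -14]
  [-2, 0, -10]
  [9, -6, 0]
D(3):
  [0, -15, -14]
  [-1, 0, -10]
  [9, -6, 0]
Answer: G*[2][0] = 9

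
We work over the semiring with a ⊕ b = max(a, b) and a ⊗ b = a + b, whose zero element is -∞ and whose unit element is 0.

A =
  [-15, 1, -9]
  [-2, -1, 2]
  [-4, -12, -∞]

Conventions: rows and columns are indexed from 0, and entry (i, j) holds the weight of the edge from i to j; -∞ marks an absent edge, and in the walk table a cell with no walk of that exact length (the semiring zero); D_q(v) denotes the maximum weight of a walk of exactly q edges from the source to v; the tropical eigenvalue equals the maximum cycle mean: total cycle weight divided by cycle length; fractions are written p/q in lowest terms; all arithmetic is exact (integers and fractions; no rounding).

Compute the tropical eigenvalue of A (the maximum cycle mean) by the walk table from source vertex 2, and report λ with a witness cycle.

q=0: [-∞, -∞, 0]
q=1: [-4, -12, -∞]
q=2: [-14, -3, -10]
q=3: [-5, -4, -1]
Optimal cycle mean attained by: cycle 0->1->2->0, total 1 + 2 + (-4), length 3.
Answer: λ = -1/3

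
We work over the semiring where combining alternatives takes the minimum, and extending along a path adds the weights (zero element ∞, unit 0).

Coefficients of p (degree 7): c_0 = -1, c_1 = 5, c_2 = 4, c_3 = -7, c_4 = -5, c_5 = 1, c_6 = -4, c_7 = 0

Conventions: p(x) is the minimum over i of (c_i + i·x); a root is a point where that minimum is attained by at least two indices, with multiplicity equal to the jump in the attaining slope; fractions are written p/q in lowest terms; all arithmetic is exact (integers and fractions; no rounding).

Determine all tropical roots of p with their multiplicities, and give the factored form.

hull edge (i=0, c=-1) to (i=3, c=-7): slope -2, span 3
hull edge (i=3, c=-7) to (i=6, c=-4): slope 1, span 3
hull edge (i=6, c=-4) to (i=7, c=0): slope 4, span 1
Factored form: p(x) = 0 ⊗ (x ⊕ (-4)) ⊗ (x ⊕ (-1)) ⊗ (x ⊕ (-1)) ⊗ (x ⊕ (-1)) ⊗ (x ⊕ 2) ⊗ (x ⊕ 2) ⊗ (x ⊕ 2)
Answer: roots = -4 (mult 1), -1 (mult 3), 2 (mult 3)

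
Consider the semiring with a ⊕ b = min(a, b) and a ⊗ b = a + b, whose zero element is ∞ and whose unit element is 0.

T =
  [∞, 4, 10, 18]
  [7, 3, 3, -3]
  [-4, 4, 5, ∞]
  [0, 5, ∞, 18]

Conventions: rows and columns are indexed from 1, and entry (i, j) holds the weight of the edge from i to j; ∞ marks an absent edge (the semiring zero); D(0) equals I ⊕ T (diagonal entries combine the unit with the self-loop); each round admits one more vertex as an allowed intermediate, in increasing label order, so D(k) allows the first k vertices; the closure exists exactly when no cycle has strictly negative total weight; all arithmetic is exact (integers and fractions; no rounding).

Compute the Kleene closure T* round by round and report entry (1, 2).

D(0):
  [0, 4, 10, 18]
  [7, 0, 3, -3]
  [-4, 4, 0, ∞]
  [0, 5, ∞, 0]
D(1):
  [0, 4, 10, 18]
  [7, 0, 3, -3]
  [-4, 0, 0, 14]
  [0, 4, 10, 0]
D(2):
  [0, 4, 7, 1]
  [7, 0, 3, -3]
  [-4, 0, 0, -3]
  [0, 4, 7, 0]
D(3):
  [0, 4, 7, 1]
  [-1, 0, 3, -3]
  [-4, 0, 0, -3]
  [0, 4, 7, 0]
D(4):
  [0, 4, 7, 1]
  [-3, 0, 3, -3]
  [-4, 0, 0, -3]
  [0, 4, 7, 0]
Answer: T*[1][2] = 4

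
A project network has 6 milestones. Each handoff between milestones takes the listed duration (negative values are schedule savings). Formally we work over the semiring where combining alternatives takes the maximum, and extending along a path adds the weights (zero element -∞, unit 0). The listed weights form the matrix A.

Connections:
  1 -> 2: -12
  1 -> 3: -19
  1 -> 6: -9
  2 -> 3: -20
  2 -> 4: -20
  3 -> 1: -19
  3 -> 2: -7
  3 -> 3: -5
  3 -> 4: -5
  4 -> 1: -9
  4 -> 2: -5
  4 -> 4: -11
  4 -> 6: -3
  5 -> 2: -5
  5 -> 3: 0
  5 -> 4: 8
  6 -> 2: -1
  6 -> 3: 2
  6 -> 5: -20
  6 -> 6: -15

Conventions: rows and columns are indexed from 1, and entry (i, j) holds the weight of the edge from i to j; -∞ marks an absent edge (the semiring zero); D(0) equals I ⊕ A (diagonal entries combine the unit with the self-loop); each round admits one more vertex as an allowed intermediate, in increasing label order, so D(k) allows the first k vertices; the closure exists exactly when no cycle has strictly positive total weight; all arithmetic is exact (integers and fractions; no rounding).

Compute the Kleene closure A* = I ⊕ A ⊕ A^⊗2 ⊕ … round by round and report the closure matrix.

D(0):
  [0, -12, -19, -∞, -∞, -9]
  [-∞, 0, -20, -20, -∞, -∞]
  [-19, -7, 0, -5, -∞, -∞]
  [-9, -5, -∞, 0, -∞, -3]
  [-∞, -5, 0, 8, 0, -∞]
  [-∞, -1, 2, -∞, -20, 0]
D(1):
  [0, -12, -19, -∞, -∞, -9]
  [-∞, 0, -20, -20, -∞, -∞]
  [-19, -7, 0, -5, -∞, -28]
  [-9, -5, -28, 0, -∞, -3]
  [-∞, -5, 0, 8, 0, -∞]
  [-∞, -1, 2, -∞, -20, 0]
D(2):
  [0, -12, -19, -32, -∞, -9]
  [-∞, 0, -20, -20, -∞, -∞]
  [-19, -7, 0, -5, -∞, -28]
  [-9, -5, -25, 0, -∞, -3]
  [-∞, -5, 0, 8, 0, -∞]
  [-∞, -1, 2, -21, -20, 0]
D(3):
  [0, -12, -19, -24, -∞, -9]
  [-39, 0, -20, -20, -∞, -48]
  [-19, -7, 0, -5, -∞, -28]
  [-9, -5, -25, 0, -∞, -3]
  [-19, -5, 0, 8, 0, -28]
  [-17, -1, 2, -3, -20, 0]
D(4):
  [0, -12, -19, -24, -∞, -9]
  [-29, 0, -20, -20, -∞, -23]
  [-14, -7, 0, -5, -∞, -8]
  [-9, -5, -25, 0, -∞, -3]
  [-1, 3, 0, 8, 0, 5]
  [-12, -1, 2, -3, -20, 0]
D(5):
  [0, -12, -19, -24, -∞, -9]
  [-29, 0, -20, -20, -∞, -23]
  [-14, -7, 0, -5, -∞, -8]
  [-9, -5, -25, 0, -∞, -3]
  [-1, 3, 0, 8, 0, 5]
  [-12, -1, 2, -3, -20, 0]
D(6):
  [0, -10, -7, -12, -29, -9]
  [-29, 0, -20, -20, -43, -23]
  [-14, -7, 0, -5, -28, -8]
  [-9, -4, -1, 0, -23, -3]
  [-1, 4, 7, 8, 0, 5]
  [-12, -1, 2, -3, -20, 0]
Answer: A* = [[0, -10, -7, -12, -29, -9], [-29, 0, -20, -20, -43, -23], [-14, -7, 0, -5, -28, -8], [-9, -4, -1, 0, -23, -3], [-1, 4, 7, 8, 0, 5], [-12, -1, 2, -3, -20, 0]]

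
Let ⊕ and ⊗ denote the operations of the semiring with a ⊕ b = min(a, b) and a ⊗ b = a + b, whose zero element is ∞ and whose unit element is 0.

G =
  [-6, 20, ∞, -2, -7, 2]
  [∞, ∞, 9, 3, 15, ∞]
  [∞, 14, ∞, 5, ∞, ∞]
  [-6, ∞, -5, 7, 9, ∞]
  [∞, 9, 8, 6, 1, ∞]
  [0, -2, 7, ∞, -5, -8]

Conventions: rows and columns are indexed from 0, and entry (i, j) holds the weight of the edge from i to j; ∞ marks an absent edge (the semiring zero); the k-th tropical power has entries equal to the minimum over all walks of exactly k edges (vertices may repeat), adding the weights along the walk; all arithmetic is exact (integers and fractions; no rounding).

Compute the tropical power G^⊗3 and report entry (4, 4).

G^⊗2:
  [-12, 0, -7, -8, -13, -6]
  [-3, 23, -2, 10, 12, ∞]
  [-1, ∞, 0, 12, 14, ∞]
  [-12, 9, 2, -8, -13, -4]
  [0, 10, 1, 7, 2, ∞]
  [-8, -10, -1, -2, -13, -16]
G^⊗3:
  [-18, -8, -13, -14, -19, -14]
  [-9, 12, 5, -5, -10, -1]
  [-7, 14, 7, -3, -8, 1]
  [-18, -6, -13, -14, -19, -12]
  [-6, 11, 2, -2, -7, 2]
  [-16, -18, -9, -10, -21, -24]
Key observation: the optimum is the walk 4->3->0->4, with weight 6 + (-6) + (-7) = -7.
Optimal value attained by: walk 4->3->0->4.
Answer: (G^⊗3)[4][4] = -7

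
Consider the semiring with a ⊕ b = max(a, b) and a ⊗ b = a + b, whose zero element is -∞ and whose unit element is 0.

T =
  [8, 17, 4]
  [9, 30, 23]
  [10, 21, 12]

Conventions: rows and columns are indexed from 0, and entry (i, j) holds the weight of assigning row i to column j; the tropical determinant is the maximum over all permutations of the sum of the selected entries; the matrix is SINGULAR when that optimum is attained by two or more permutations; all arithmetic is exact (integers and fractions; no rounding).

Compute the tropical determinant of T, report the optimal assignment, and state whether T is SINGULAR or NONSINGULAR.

σ = (0, 1, 2): 8 + 30 + 12 = 50
σ = (0, 2, 1): 8 + 23 + 21 = 52
σ = (1, 0, 2): 17 + 9 + 12 = 38
σ = (1, 2, 0): 17 + 23 + 10 = 50
σ = (2, 0, 1): 4 + 9 + 21 = 34
σ = (2, 1, 0): 4 + 30 + 10 = 44
Optimal value attained by: σ = (0, 2, 1).
Answer: det⊕(T) = 52; verdict: NONSINGULAR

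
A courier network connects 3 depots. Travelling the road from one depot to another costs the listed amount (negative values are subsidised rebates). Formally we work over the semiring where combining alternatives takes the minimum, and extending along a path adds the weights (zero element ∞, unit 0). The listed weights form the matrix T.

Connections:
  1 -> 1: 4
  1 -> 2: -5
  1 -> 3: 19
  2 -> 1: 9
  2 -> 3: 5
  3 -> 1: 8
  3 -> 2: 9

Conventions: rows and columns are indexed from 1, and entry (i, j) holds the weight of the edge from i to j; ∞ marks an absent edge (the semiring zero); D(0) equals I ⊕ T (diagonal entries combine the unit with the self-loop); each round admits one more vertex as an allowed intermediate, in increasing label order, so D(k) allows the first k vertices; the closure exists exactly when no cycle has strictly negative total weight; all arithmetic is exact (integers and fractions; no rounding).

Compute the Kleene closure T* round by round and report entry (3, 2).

D(0):
  [0, -5, 19]
  [9, 0, 5]
  [8, 9, 0]
D(1):
  [0, -5, 19]
  [9, 0, 5]
  [8, 3, 0]
D(2):
  [0, -5, 0]
  [9, 0, 5]
  [8, 3, 0]
D(3):
  [0, -5, 0]
  [9, 0, 5]
  [8, 3, 0]
Answer: T*[3][2] = 3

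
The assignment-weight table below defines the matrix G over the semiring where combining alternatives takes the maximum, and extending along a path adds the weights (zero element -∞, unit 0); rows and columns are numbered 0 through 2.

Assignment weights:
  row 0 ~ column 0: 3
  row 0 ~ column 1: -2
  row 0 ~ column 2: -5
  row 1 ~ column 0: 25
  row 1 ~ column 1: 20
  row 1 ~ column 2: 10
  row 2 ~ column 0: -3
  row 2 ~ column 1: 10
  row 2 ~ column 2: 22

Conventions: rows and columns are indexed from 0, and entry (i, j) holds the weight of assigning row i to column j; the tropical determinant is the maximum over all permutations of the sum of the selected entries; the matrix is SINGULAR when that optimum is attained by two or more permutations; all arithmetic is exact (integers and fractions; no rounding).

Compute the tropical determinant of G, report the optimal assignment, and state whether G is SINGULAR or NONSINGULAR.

σ = (0, 1, 2): 3 + 20 + 22 = 45
σ = (0, 2, 1): 3 + 10 + 10 = 23
σ = (1, 0, 2): (-2) + 25 + 22 = 45
σ = (1, 2, 0): (-2) + 10 + (-3) = 5
σ = (2, 0, 1): (-5) + 25 + 10 = 30
σ = (2, 1, 0): (-5) + 20 + (-3) = 12
Optimal value attained by: σ = (0, 1, 2).
Answer: det⊕(G) = 45; verdict: SINGULAR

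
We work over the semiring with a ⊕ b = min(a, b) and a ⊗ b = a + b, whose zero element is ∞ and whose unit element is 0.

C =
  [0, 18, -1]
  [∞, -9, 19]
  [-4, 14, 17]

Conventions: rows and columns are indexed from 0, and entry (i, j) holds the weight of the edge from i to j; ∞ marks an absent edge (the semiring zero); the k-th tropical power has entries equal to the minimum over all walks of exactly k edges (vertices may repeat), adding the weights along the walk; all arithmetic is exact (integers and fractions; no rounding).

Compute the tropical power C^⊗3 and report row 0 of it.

C^⊗2:
  [-5, 9, -1]
  [15, -18, 10]
  [-4, 5, -5]
C^⊗3:
  [-5, 0, -6]
  [6, -27, 1]
  [-9, -4, -5]
Answer: row 0 of C^⊗3 = [-5, 0, -6]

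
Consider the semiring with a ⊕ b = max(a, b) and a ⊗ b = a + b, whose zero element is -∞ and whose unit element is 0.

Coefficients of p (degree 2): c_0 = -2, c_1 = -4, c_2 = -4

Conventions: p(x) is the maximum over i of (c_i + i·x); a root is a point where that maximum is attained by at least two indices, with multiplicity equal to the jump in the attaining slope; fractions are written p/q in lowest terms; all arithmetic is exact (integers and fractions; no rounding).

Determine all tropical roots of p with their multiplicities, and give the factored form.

hull edge (i=0, c=-2) to (i=2, c=-4): slope -1, span 2
Factored form: p(x) = -4 ⊗ (x ⊕ 1) ⊗ (x ⊕ 1)
Answer: roots = 1 (mult 2)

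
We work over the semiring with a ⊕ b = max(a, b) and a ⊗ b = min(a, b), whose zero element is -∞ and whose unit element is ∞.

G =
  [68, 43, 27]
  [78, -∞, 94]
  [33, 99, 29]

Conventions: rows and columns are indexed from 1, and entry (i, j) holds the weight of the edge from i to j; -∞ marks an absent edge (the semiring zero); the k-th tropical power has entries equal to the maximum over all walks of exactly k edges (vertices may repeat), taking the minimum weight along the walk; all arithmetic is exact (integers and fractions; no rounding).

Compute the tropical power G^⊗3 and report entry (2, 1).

G^⊗2:
  [68, 43, 43]
  [68, 94, 29]
  [78, 33, 94]
G^⊗3:
  [68, 43, 43]
  [78, 43, 94]
  [68, 94, 33]
Key observation: the optimum is the walk 2->3->2->1, with weight 94 min 99 min 78 = 78.
Optimal value attained by: walk 2->3->2->1.
Answer: (G^⊗3)[2][1] = 78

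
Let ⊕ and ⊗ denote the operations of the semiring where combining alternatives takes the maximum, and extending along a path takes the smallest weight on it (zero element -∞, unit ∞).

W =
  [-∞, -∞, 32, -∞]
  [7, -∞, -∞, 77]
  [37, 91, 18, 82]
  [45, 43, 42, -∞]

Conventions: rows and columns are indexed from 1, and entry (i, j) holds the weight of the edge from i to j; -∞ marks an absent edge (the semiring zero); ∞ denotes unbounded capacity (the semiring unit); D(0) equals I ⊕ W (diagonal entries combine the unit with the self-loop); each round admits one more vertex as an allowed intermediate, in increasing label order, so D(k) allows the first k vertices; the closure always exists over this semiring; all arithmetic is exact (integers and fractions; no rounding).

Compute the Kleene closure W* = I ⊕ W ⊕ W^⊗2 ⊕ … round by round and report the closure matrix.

D(0):
  [∞, -∞, 32, -∞]
  [7, ∞, -∞, 77]
  [37, 91, ∞, 82]
  [45, 43, 42, ∞]
D(1):
  [∞, -∞, 32, -∞]
  [7, ∞, 7, 77]
  [37, 91, ∞, 82]
  [45, 43, 42, ∞]
D(2):
  [∞, -∞, 32, -∞]
  [7, ∞, 7, 77]
  [37, 91, ∞, 82]
  [45, 43, 42, ∞]
D(3):
  [∞, 32, 32, 32]
  [7, ∞, 7, 77]
  [37, 91, ∞, 82]
  [45, 43, 42, ∞]
D(4):
  [∞, 32, 32, 32]
  [45, ∞, 42, 77]
  [45, 91, ∞, 82]
  [45, 43, 42, ∞]
Answer: W* = [[∞, 32, 32, 32], [45, ∞, 42, 77], [45, 91, ∞, 82], [45, 43, 42, ∞]]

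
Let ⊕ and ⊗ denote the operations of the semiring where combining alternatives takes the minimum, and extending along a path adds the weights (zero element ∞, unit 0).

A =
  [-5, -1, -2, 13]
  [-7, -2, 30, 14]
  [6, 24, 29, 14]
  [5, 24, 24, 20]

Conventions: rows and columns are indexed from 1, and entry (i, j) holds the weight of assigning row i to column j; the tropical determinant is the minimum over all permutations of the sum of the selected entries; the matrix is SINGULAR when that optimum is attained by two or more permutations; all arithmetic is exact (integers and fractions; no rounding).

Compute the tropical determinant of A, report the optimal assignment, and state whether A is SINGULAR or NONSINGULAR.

σ = (1, 2, 3, 4): (-5) + (-2) + 29 + 20 = 42
σ = (1, 2, 4, 3): (-5) + (-2) + 14 + 24 = 31
σ = (1, 3, 2, 4): (-5) + 30 + 24 + 20 = 69
σ = (1, 3, 4, 2): (-5) + 30 + 14 + 24 = 63
σ = (1, 4, 2, 3): (-5) + 14 + 24 + 24 = 57
σ = (1, 4, 3, 2): (-5) + 14 + 29 + 24 = 62
σ = (2, 1, 3, 4): (-1) + (-7) + 29 + 20 = 41
σ = (2, 1, 4, 3): (-1) + (-7) + 14 + 24 = 30
σ = (2, 3, 1, 4): (-1) + 30 + 6 + 20 = 55
σ = (2, 3, 4, 1): (-1) + 30 + 14 + 5 = 48
σ = (2, 4, 1, 3): (-1) + 14 + 6 + 24 = 43
σ = (2, 4, 3, 1): (-1) + 14 + 29 + 5 = 47
σ = (3, 1, 2, 4): (-2) + (-7) + 24 + 20 = 35
σ = (3, 1, 4, 2): (-2) + (-7) + 14 + 24 = 29
σ = (3, 2, 1, 4): (-2) + (-2) + 6 + 20 = 22
σ = (3, 2, 4, 1): (-2) + (-2) + 14 + 5 = 15
σ = (3, 4, 1, 2): (-2) + 14 + 6 + 24 = 42
σ = (3, 4, 2, 1): (-2) + 14 + 24 + 5 = 41
σ = (4, 1, 2, 3): 13 + (-7) + 24 + 24 = 54
σ = (4, 1, 3, 2): 13 + (-7) + 29 + 24 = 59
σ = (4, 2, 1, 3): 13 + (-2) + 6 + 24 = 41
σ = (4, 2, 3, 1): 13 + (-2) + 29 + 5 = 45
σ = (4, 3, 1, 2): 13 + 30 + 6 + 24 = 73
σ = (4, 3, 2, 1): 13 + 30 + 24 + 5 = 72
Optimal value attained by: σ = (3, 2, 4, 1).
Answer: det⊕(A) = 15; verdict: NONSINGULAR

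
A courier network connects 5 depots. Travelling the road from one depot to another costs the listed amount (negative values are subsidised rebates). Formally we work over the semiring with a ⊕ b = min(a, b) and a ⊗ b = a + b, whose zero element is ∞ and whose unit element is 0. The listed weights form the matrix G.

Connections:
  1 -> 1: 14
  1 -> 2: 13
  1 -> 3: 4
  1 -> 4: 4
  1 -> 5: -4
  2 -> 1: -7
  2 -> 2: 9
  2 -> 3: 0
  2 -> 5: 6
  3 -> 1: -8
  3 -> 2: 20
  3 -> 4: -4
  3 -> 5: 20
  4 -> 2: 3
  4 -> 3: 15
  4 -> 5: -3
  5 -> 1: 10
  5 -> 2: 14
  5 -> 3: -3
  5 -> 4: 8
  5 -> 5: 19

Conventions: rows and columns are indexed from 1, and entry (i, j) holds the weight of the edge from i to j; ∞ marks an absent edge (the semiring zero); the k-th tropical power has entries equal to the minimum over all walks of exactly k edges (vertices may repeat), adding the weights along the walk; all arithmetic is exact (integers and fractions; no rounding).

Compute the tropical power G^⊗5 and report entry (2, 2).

G^⊗2:
  [-4, 7, -7, 0, 1]
  [-8, 6, -3, -4, -11]
  [6, -1, -4, -4, -12]
  [-4, 11, -6, 5, 9]
  [-11, 11, 14, -7, 5]
G^⊗3:
  [-15, 3, -2, -11, -8]
  [-11, -1, -14, -7, -12]
  [-12, -1, -15, -8, -7]
  [-14, 8, 0, -10, -8]
  [3, -4, -7, -7, -15]
G^⊗4:
  [-10, -8, -11, -11, -19]
  [-22, -4, -15, -18, -15]
  [-23, -5, -10, -19, -16]
  [-8, -7, -11, -10, -18]
  [-15, -4, -18, -11, -10]
G^⊗5:
  [-19, -8, -22, -15, -14]
  [-23, -15, -18, -19, -26]
  [-18, -16, -19, -19, -27]
  [-19, -7, -21, -15, -13]
  [-26, -8, -13, -22, -19]
Key observation: the optimum is the walk 2->1->5->3->4->2, with weight (-7) + (-4) + (-3) + (-4) + 3 = -15.
Optimal value attained by: walk 2->1->5->3->4->2.
Answer: (G^⊗5)[2][2] = -15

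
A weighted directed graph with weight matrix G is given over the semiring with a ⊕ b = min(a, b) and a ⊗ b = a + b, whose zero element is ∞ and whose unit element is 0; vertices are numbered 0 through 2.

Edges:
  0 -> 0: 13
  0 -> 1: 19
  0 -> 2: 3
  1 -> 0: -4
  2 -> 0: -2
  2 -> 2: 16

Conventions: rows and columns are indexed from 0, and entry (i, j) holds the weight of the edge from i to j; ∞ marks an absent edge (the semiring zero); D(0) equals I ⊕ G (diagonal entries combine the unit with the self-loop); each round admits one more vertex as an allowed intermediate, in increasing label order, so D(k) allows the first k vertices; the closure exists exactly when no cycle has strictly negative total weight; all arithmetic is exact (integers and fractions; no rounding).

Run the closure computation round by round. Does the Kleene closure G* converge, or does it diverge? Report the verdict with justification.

D(0):
  [0, 19, 3]
  [-4, 0, ∞]
  [-2, ∞, 0]
D(1):
  [0, 19, 3]
  [-4, 0, -1]
  [-2, 17, 0]
D(2):
  [0, 19, 3]
  [-4, 0, -1]
  [-2, 17, 0]
D(3):
  [0, 19, 3]
  [-4, 0, -1]
  [-2, 17, 0]
Key observation: every diagonal entry stays at the unit through all rounds, so no improving cycle exists.
Answer: CONVERGES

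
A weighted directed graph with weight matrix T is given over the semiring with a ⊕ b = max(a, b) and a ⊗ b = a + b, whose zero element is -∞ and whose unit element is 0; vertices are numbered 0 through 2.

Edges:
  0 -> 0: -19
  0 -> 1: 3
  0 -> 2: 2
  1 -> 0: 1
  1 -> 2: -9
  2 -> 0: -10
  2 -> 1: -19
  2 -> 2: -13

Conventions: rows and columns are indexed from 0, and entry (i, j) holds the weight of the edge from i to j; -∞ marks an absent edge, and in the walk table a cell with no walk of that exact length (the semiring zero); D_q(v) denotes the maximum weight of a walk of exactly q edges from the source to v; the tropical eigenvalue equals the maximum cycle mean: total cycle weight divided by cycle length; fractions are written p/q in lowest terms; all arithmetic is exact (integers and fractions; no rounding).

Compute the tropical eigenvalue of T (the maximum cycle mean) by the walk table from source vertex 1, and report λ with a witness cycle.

q=0: [-∞, 0, -∞]
q=1: [1, -∞, -9]
q=2: [-18, 4, 3]
q=3: [5, -15, -5]
Optimal cycle mean attained by: cycle 0->1->0, total 3 + 1, length 2.
Answer: λ = 2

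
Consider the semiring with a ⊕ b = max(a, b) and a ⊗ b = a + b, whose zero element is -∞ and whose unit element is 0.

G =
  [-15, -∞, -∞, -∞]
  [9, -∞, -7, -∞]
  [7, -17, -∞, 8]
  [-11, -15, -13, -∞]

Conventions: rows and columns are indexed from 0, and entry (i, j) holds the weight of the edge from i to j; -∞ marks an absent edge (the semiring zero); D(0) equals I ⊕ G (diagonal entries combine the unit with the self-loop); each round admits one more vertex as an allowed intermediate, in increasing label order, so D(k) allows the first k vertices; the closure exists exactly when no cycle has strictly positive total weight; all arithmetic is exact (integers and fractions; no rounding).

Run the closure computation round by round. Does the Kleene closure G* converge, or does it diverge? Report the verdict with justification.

D(0):
  [0, -∞, -∞, -∞]
  [9, 0, -7, -∞]
  [7, -17, 0, 8]
  [-11, -15, -13, 0]
D(1):
  [0, -∞, -∞, -∞]
  [9, 0, -7, -∞]
  [7, -17, 0, 8]
  [-11, -15, -13, 0]
D(2):
  [0, -∞, -∞, -∞]
  [9, 0, -7, -∞]
  [7, -17, 0, 8]
  [-6, -15, -13, 0]
D(3):
  [0, -∞, -∞, -∞]
  [9, 0, -7, 1]
  [7, -17, 0, 8]
  [-6, -15, -13, 0]
D(4):
  [0, -∞, -∞, -∞]
  [9, 0, -7, 1]
  [7, -7, 0, 8]
  [-6, -15, -13, 0]
Key observation: every diagonal entry stays at the unit through all rounds, so no improving cycle exists.
Answer: CONVERGES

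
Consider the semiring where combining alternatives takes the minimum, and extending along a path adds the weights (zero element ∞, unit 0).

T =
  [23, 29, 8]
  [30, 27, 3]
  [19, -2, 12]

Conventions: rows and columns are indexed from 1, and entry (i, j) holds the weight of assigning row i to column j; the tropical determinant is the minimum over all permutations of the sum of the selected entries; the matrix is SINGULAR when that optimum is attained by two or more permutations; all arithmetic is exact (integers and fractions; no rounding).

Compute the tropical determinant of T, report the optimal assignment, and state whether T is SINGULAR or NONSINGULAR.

σ = (1, 2, 3): 23 + 27 + 12 = 62
σ = (1, 3, 2): 23 + 3 + (-2) = 24
σ = (2, 1, 3): 29 + 30 + 12 = 71
σ = (2, 3, 1): 29 + 3 + 19 = 51
σ = (3, 1, 2): 8 + 30 + (-2) = 36
σ = (3, 2, 1): 8 + 27 + 19 = 54
Optimal value attained by: σ = (1, 3, 2).
Answer: det⊕(T) = 24; verdict: NONSINGULAR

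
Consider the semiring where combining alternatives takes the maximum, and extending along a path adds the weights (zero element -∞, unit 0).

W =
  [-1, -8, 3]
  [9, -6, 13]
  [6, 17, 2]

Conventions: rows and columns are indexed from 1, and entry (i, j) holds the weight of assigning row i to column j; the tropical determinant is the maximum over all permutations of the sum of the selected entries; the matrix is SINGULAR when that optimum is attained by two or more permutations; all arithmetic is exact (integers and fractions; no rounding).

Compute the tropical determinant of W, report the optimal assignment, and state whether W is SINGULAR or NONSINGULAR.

σ = (1, 2, 3): (-1) + (-6) + 2 = -5
σ = (1, 3, 2): (-1) + 13 + 17 = 29
σ = (2, 1, 3): (-8) + 9 + 2 = 3
σ = (2, 3, 1): (-8) + 13 + 6 = 11
σ = (3, 1, 2): 3 + 9 + 17 = 29
σ = (3, 2, 1): 3 + (-6) + 6 = 3
Optimal value attained by: σ = (1, 3, 2).
Answer: det⊕(W) = 29; verdict: SINGULAR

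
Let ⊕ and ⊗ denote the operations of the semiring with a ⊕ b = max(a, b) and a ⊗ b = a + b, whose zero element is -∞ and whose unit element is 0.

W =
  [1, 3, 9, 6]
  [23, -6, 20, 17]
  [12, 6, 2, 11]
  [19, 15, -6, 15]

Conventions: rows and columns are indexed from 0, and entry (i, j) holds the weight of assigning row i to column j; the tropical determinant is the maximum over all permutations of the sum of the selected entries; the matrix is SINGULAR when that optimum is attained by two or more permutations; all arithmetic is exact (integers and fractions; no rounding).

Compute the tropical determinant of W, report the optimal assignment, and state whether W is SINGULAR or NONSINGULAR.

σ = (0, 1, 2, 3): 1 + (-6) + 2 + 15 = 12
σ = (0, 1, 3, 2): 1 + (-6) + 11 + (-6) = 0
σ = (0, 2, 1, 3): 1 + 20 + 6 + 15 = 42
σ = (0, 2, 3, 1): 1 + 20 + 11 + 15 = 47
σ = (0, 3, 1, 2): 1 + 17 + 6 + (-6) = 18
σ = (0, 3, 2, 1): 1 + 17 + 2 + 15 = 35
σ = (1, 0, 2, 3): 3 + 23 + 2 + 15 = 43
σ = (1, 0, 3, 2): 3 + 23 + 11 + (-6) = 31
σ = (1, 2, 0, 3): 3 + 20 + 12 + 15 = 50
σ = (1, 2, 3, 0): 3 + 20 + 11 + 19 = 53
σ = (1, 3, 0, 2): 3 + 17 + 12 + (-6) = 26
σ = (1, 3, 2, 0): 3 + 17 + 2 + 19 = 41
σ = (2, 0, 1, 3): 9 + 23 + 6 + 15 = 53
σ = (2, 0, 3, 1): 9 + 23 + 11 + 15 = 58
σ = (2, 1, 0, 3): 9 + (-6) + 12 + 15 = 30
σ = (2, 1, 3, 0): 9 + (-6) + 11 + 19 = 33
σ = (2, 3, 0, 1): 9 + 17 + 12 + 15 = 53
σ = (2, 3, 1, 0): 9 + 17 + 6 + 19 = 51
σ = (3, 0, 1, 2): 6 + 23 + 6 + (-6) = 29
σ = (3, 0, 2, 1): 6 + 23 + 2 + 15 = 46
σ = (3, 1, 0, 2): 6 + (-6) + 12 + (-6) = 6
σ = (3, 1, 2, 0): 6 + (-6) + 2 + 19 = 21
σ = (3, 2, 0, 1): 6 + 20 + 12 + 15 = 53
σ = (3, 2, 1, 0): 6 + 20 + 6 + 19 = 51
Optimal value attained by: σ = (2, 0, 3, 1).
Answer: det⊕(W) = 58; verdict: NONSINGULAR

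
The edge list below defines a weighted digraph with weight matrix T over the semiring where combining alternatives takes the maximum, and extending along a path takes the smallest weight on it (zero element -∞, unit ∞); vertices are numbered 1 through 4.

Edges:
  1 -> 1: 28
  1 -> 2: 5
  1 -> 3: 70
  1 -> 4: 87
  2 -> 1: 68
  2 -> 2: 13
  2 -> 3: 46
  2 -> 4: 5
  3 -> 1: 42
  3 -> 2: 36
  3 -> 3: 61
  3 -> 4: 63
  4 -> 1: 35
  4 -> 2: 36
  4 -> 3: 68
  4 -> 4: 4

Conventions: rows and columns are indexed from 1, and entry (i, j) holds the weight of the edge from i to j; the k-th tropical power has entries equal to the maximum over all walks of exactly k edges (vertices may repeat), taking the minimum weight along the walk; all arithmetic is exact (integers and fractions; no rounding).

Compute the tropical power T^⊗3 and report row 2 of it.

T^⊗2:
  [42, 36, 68, 63]
  [42, 36, 68, 68]
  [42, 36, 63, 61]
  [42, 36, 61, 63]
T^⊗3:
  [42, 36, 63, 63]
  [42, 36, 68, 63]
  [42, 36, 61, 63]
  [42, 36, 63, 61]
Answer: row 2 of T^⊗3 = [42, 36, 68, 63]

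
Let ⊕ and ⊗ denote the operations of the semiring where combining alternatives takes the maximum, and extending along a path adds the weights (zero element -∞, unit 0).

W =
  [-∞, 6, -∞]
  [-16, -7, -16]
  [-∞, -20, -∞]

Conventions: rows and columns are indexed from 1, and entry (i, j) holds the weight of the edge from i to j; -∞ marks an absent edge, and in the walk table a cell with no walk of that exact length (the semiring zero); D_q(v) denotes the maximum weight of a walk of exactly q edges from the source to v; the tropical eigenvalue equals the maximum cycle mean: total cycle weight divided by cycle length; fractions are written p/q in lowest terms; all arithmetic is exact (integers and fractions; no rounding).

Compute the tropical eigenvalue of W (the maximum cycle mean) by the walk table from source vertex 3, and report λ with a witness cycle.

q=0: [-∞, -∞, 0]
q=1: [-∞, -20, -∞]
q=2: [-36, -27, -36]
q=3: [-43, -30, -43]
Optimal cycle mean attained by: cycle 1->2->1, total 6 + (-16), length 2.
Answer: λ = -5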